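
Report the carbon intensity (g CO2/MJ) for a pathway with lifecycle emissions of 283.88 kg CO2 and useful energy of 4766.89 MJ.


CI = CO2 * 1000 / E
= 283.88 * 1000 / 4766.89
= 59.5525 g CO2/MJ

59.5525 g CO2/MJ


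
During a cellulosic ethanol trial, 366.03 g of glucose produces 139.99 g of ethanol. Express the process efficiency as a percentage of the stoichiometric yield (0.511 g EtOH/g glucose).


Fermentation efficiency = (actual / (0.511 * glucose)) * 100
= (139.99 / (0.511 * 366.03)) * 100
= 74.8444%

74.8444%


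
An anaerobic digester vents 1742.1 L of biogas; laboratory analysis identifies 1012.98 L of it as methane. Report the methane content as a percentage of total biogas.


CH4% = V_CH4 / V_total * 100
= 1012.98 / 1742.1 * 100
= 58.1471%

58.1471%


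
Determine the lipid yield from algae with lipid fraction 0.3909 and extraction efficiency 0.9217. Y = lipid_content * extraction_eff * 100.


Y = lipid_content * extraction_eff * 100
= 0.3909 * 0.9217 * 100
= 36.0293%

36.0293%


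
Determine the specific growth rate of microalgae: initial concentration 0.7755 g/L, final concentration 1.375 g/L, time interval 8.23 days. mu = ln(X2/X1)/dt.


mu = ln(X2/X1) / dt
= ln(1.375/0.7755) / 8.23
= 0.0696 per day

0.0696 per day


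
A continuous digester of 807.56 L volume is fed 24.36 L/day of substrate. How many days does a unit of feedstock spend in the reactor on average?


HRT = V / Q
= 807.56 / 24.36
= 33.1511 days

33.1511 days


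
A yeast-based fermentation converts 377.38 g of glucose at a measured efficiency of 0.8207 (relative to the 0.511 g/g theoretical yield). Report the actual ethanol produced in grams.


Actual ethanol: m = 0.511 * 377.38 * 0.8207
m = 158.2648 g

158.2648 g


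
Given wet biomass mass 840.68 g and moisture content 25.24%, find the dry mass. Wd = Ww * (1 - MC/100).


Wd = Ww * (1 - MC/100)
= 840.68 * (1 - 25.24/100)
= 628.4924 g

628.4924 g


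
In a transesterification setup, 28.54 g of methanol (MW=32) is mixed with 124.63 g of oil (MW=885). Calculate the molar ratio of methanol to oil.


Molar ratio = n_MeOH / n_oil = (MeOH/32) / (oil/885) = (MeOH * 885) / (32 * oil)
= (28.54 * 885) / (32 * 124.63)
= 6.3332

6.3332


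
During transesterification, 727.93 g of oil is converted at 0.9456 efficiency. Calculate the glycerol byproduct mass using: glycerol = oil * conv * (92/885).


glycerol = oil * conv * (92/885)
= 727.93 * 0.9456 * 92 / 885
= 71.5553 g

71.5553 g


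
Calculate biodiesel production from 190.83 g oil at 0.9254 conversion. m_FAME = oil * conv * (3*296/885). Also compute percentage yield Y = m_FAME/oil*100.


m_FAME = oil * conv * (3 * 296 / 885) = oil * conv * (888/885)
= 190.83 * 0.9254 * 888 / 885
= 177.1927 g
Y = m_FAME / oil * 100 = conv * (888/885) * 100
= 0.9254 * 888 / 885 * 100
= 92.85%

177.1927 g FAME; Y = 92.85%


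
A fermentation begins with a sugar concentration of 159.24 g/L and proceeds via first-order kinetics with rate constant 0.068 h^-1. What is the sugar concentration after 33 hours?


S = S0 * exp(-k * t)
S = 159.24 * exp(-0.068 * 33)
S = 16.8848 g/L

16.8848 g/L


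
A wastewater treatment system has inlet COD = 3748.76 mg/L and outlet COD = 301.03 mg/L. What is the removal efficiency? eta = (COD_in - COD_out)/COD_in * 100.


eta = (COD_in - COD_out) / COD_in * 100
= (3748.76 - 301.03) / 3748.76 * 100
= 91.9699%

91.9699%


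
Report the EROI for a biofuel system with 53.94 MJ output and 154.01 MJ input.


EROI = E_out / E_in
= 53.94 / 154.01
= 0.3502

0.3502


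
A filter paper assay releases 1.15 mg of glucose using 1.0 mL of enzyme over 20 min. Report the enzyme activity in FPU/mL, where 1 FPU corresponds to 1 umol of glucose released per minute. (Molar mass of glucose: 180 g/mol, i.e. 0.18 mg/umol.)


Activity = glucose_mg / (0.18 mg/umol * V_mL * t_min)
= 1.15 / (0.18 * 1.0 * 20)
= 0.3194 FPU/mL

0.3194 FPU/mL


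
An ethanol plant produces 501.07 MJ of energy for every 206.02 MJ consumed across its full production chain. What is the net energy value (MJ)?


NEV = E_out - E_in
= 501.07 - 206.02
= 295.0500 MJ

295.0500 MJ


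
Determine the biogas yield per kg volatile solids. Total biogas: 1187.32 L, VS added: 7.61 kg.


Y = V / VS
= 1187.32 / 7.61
= 156.0210 L/kg VS

156.0210 L/kg VS


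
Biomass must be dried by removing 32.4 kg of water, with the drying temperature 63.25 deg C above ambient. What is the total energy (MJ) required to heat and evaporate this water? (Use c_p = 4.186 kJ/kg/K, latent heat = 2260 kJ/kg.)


E = m_water * (4.186 * dT + 2260) / 1000
= 32.4 * (4.186 * 63.25 + 2260) / 1000
= 81.8024 MJ

81.8024 MJ


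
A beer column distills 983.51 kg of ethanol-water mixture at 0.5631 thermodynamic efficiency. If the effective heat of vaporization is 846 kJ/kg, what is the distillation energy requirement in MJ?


E = m * 846 / (eta * 1000)
= 983.51 * 846 / (0.5631 * 1000)
= 1477.6229 MJ

1477.6229 MJ


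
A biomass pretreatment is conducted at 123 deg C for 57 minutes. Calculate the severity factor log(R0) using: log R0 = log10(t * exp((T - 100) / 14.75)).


logR0 = log10(t * exp((T - 100) / 14.75))
= log10(57 * exp((123 - 100) / 14.75))
= 2.4331

2.4331


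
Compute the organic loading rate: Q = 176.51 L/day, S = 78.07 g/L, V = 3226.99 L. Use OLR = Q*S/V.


OLR = Q * S / V
= 176.51 * 78.07 / 3226.99
= 4.2703 g/L/day

4.2703 g/L/day


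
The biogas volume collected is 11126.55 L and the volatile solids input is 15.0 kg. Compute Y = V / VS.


Y = V / VS
= 11126.55 / 15.0
= 741.7700 L/kg VS

741.7700 L/kg VS


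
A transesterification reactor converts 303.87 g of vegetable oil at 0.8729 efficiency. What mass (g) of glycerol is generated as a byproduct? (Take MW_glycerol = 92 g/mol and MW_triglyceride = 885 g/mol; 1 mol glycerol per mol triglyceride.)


glycerol = oil * conv * (92/885)
= 303.87 * 0.8729 * 92 / 885
= 27.5738 g

27.5738 g


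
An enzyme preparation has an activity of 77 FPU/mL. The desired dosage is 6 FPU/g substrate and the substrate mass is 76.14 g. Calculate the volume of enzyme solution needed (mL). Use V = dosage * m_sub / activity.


V = dosage * m_sub / activity
V = 6 * 76.14 / 77
V = 5.9330 mL

5.9330 mL


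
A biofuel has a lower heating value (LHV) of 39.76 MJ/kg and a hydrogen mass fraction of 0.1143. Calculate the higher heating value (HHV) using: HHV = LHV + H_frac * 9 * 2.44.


HHV = LHV + H_frac * 9 * 2.44
= 39.76 + 0.1143 * 9 * 2.44
= 42.2700 MJ/kg

42.2700 MJ/kg


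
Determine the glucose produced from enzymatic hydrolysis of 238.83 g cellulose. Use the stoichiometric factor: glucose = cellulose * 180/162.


glucose = cellulose * 180/162
= 238.83 * 180/162
= 265.3667 g

265.3667 g


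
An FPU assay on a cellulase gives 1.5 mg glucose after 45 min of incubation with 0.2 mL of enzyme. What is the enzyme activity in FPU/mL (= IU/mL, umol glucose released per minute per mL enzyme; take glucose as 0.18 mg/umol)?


Activity = glucose_mg / (0.18 mg/umol * V_mL * t_min)
= 1.5 / (0.18 * 0.2 * 45)
= 0.9259 FPU/mL

0.9259 FPU/mL


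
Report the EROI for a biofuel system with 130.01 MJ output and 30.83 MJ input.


EROI = E_out / E_in
= 130.01 / 30.83
= 4.2170

4.2170


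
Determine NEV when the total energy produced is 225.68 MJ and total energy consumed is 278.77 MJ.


NEV = E_out - E_in
= 225.68 - 278.77
= -53.0900 MJ

-53.0900 MJ


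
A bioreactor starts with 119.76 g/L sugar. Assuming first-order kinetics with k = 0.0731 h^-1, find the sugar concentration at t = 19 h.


S = S0 * exp(-k * t)
S = 119.76 * exp(-0.0731 * 19)
S = 29.8621 g/L

29.8621 g/L


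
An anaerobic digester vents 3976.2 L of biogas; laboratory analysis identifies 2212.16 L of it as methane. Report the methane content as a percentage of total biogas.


CH4% = V_CH4 / V_total * 100
= 2212.16 / 3976.2 * 100
= 55.6350%

55.6350%


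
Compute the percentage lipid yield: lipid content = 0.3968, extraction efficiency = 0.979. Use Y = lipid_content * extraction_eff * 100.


Y = lipid_content * extraction_eff * 100
= 0.3968 * 0.979 * 100
= 38.8467%

38.8467%


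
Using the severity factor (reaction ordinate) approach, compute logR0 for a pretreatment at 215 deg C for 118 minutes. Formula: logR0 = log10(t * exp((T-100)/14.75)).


logR0 = log10(t * exp((T - 100) / 14.75))
= log10(118 * exp((215 - 100) / 14.75))
= 5.4579

5.4579


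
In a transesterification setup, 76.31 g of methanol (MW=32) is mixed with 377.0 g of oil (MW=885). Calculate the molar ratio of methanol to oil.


Molar ratio = n_MeOH / n_oil = (MeOH/32) / (oil/885) = (MeOH * 885) / (32 * oil)
= (76.31 * 885) / (32 * 377.0)
= 5.5980

5.5980


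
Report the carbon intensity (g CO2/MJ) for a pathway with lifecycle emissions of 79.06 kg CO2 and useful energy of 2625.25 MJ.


CI = CO2 * 1000 / E
= 79.06 * 1000 / 2625.25
= 30.1152 g CO2/MJ

30.1152 g CO2/MJ


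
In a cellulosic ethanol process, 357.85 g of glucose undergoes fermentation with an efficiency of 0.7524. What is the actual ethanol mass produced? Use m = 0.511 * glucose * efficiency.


Actual ethanol: m = 0.511 * 357.85 * 0.7524
m = 137.5849 g

137.5849 g


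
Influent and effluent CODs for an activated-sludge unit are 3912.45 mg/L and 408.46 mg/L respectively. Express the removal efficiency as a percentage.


eta = (COD_in - COD_out) / COD_in * 100
= (3912.45 - 408.46) / 3912.45 * 100
= 89.5600%

89.5600%


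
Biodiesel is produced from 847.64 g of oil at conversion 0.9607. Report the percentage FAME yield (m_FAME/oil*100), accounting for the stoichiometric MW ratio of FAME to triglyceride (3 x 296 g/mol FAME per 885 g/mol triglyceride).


m_FAME = oil * conv * (3 * 296 / 885) = oil * conv * (888/885)
= 847.64 * 0.9607 * 888 / 885
= 817.0882 g
Y = m_FAME / oil * 100 = conv * (888/885) * 100
= 0.9607 * 888 / 885 * 100
= 96.40%

96.40%


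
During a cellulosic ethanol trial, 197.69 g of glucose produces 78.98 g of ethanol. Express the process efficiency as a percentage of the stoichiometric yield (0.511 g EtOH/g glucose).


Fermentation efficiency = (actual / (0.511 * glucose)) * 100
= (78.98 / (0.511 * 197.69)) * 100
= 78.1829%

78.1829%


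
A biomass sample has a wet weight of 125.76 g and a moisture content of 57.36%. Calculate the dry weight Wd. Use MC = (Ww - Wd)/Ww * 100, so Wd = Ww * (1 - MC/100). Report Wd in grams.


Wd = Ww * (1 - MC/100)
= 125.76 * (1 - 57.36/100)
= 53.6241 g

53.6241 g


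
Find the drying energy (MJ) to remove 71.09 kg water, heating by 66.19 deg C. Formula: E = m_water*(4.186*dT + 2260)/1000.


E = m_water * (4.186 * dT + 2260) / 1000
= 71.09 * (4.186 * 66.19 + 2260) / 1000
= 180.3604 MJ

180.3604 MJ


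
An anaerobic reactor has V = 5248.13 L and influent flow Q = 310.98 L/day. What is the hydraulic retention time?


HRT = V / Q
= 5248.13 / 310.98
= 16.8761 days

16.8761 days


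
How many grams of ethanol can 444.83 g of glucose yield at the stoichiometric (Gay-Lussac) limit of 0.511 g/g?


Theoretical ethanol yield: m_EtOH = 0.511 * m_glucose
m_EtOH = 0.511 * 444.83 = 227.3081 g

227.3081 g


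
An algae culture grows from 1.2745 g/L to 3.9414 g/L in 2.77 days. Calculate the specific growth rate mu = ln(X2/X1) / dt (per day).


mu = ln(X2/X1) / dt
= ln(3.9414/1.2745) / 2.77
= 0.4076 per day

0.4076 per day


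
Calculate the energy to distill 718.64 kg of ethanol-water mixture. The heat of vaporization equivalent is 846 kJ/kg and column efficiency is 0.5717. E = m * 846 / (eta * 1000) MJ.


E = m * 846 / (eta * 1000)
= 718.64 * 846 / (0.5717 * 1000)
= 1063.4414 MJ

1063.4414 MJ


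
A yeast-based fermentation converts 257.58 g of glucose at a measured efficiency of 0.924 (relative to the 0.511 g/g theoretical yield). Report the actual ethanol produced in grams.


Actual ethanol: m = 0.511 * 257.58 * 0.924
m = 121.6200 g

121.6200 g


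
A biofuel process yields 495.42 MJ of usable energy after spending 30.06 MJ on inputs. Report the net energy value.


NEV = E_out - E_in
= 495.42 - 30.06
= 465.3600 MJ

465.3600 MJ


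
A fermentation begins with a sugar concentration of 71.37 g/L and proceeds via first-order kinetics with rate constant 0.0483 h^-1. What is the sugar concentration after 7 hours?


S = S0 * exp(-k * t)
S = 71.37 * exp(-0.0483 * 7)
S = 50.8957 g/L

50.8957 g/L


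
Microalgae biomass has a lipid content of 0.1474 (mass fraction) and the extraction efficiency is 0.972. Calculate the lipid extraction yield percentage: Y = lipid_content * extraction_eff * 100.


Y = lipid_content * extraction_eff * 100
= 0.1474 * 0.972 * 100
= 14.3273%

14.3273%


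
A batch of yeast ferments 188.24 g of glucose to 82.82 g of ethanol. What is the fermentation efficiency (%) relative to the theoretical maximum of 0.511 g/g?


Fermentation efficiency = (actual / (0.511 * glucose)) * 100
= (82.82 / (0.511 * 188.24)) * 100
= 86.0999%

86.0999%


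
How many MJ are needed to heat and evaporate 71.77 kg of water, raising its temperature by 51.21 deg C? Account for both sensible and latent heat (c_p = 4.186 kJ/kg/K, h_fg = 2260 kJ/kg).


E = m_water * (4.186 * dT + 2260) / 1000
= 71.77 * (4.186 * 51.21 + 2260) / 1000
= 177.5852 MJ

177.5852 MJ


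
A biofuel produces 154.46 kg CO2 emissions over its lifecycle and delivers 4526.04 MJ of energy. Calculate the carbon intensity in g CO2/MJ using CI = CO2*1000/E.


CI = CO2 * 1000 / E
= 154.46 * 1000 / 4526.04
= 34.1270 g CO2/MJ

34.1270 g CO2/MJ


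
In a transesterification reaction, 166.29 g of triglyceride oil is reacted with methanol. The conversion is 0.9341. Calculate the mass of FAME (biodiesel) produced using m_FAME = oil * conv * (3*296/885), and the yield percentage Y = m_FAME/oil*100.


m_FAME = oil * conv * (3 * 296 / 885) = oil * conv * (888/885)
= 166.29 * 0.9341 * 888 / 885
= 155.8580 g
Y = m_FAME / oil * 100 = conv * (888/885) * 100
= 0.9341 * 888 / 885 * 100
= 93.73%

155.8580 g FAME; Y = 93.73%


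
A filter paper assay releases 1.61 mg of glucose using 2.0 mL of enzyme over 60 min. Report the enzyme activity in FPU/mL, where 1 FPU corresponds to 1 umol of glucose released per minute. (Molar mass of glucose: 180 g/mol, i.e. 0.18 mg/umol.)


Activity = glucose_mg / (0.18 mg/umol * V_mL * t_min)
= 1.61 / (0.18 * 2.0 * 60)
= 0.0745 FPU/mL

0.0745 FPU/mL


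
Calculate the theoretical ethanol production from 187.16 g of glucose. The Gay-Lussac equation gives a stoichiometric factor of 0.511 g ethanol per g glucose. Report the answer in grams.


Theoretical ethanol yield: m_EtOH = 0.511 * m_glucose
m_EtOH = 0.511 * 187.16 = 95.6388 g

95.6388 g


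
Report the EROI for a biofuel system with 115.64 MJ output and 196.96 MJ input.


EROI = E_out / E_in
= 115.64 / 196.96
= 0.5871

0.5871


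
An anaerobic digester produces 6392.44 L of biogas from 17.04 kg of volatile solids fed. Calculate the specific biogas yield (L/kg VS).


Y = V / VS
= 6392.44 / 17.04
= 375.1432 L/kg VS

375.1432 L/kg VS


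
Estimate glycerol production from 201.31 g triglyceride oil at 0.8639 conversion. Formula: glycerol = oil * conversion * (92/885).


glycerol = oil * conv * (92/885)
= 201.31 * 0.8639 * 92 / 885
= 18.0790 g

18.0790 g


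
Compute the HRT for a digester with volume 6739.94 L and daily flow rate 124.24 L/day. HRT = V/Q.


HRT = V / Q
= 6739.94 / 124.24
= 54.2494 days

54.2494 days


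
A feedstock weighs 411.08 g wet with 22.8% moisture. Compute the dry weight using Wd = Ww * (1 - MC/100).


Wd = Ww * (1 - MC/100)
= 411.08 * (1 - 22.8/100)
= 317.3538 g

317.3538 g


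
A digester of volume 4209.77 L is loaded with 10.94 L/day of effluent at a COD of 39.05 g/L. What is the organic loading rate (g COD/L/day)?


OLR = Q * S / V
= 10.94 * 39.05 / 4209.77
= 0.1015 g/L/day

0.1015 g/L/day


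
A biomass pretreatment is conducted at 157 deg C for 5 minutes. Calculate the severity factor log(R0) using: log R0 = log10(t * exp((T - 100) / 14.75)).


logR0 = log10(t * exp((T - 100) / 14.75))
= log10(5 * exp((157 - 100) / 14.75))
= 2.3773

2.3773


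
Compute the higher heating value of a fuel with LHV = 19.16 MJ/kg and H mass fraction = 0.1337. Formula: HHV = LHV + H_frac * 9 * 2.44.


HHV = LHV + H_frac * 9 * 2.44
= 19.16 + 0.1337 * 9 * 2.44
= 22.0961 MJ/kg

22.0961 MJ/kg


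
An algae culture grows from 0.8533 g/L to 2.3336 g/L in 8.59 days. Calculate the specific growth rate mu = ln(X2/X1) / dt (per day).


mu = ln(X2/X1) / dt
= ln(2.3336/0.8533) / 8.59
= 0.1171 per day

0.1171 per day


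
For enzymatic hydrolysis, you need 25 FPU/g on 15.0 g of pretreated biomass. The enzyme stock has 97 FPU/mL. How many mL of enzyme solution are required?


V = dosage * m_sub / activity
V = 25 * 15.0 / 97
V = 3.8660 mL

3.8660 mL


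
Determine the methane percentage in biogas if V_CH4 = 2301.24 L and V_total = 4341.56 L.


CH4% = V_CH4 / V_total * 100
= 2301.24 / 4341.56 * 100
= 53.0049%

53.0049%


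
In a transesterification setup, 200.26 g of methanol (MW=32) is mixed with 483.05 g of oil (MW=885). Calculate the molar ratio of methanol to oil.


Molar ratio = n_MeOH / n_oil = (MeOH/32) / (oil/885) = (MeOH * 885) / (32 * oil)
= (200.26 * 885) / (32 * 483.05)
= 11.4656

11.4656


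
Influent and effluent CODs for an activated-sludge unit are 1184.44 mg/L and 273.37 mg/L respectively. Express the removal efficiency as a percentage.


eta = (COD_in - COD_out) / COD_in * 100
= (1184.44 - 273.37) / 1184.44 * 100
= 76.9199%

76.9199%


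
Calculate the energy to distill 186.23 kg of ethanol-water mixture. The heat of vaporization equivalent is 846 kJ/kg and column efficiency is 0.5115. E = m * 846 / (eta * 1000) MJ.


E = m * 846 / (eta * 1000)
= 186.23 * 846 / (0.5115 * 1000)
= 308.0168 MJ

308.0168 MJ


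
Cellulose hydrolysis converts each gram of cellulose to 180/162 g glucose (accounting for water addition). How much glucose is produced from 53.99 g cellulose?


glucose = cellulose * 180/162
= 53.99 * 180/162
= 59.9889 g

59.9889 g


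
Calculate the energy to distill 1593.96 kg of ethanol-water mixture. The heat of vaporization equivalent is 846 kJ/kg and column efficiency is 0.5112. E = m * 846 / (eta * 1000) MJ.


E = m * 846 / (eta * 1000)
= 1593.96 * 846 / (0.5112 * 1000)
= 2637.8915 MJ

2637.8915 MJ


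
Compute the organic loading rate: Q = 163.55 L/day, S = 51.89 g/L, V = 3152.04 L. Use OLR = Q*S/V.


OLR = Q * S / V
= 163.55 * 51.89 / 3152.04
= 2.6924 g/L/day

2.6924 g/L/day


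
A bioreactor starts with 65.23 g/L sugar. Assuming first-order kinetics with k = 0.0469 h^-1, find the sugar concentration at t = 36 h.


S = S0 * exp(-k * t)
S = 65.23 * exp(-0.0469 * 36)
S = 12.0555 g/L

12.0555 g/L


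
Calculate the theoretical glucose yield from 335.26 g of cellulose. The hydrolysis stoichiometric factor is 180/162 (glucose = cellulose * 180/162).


glucose = cellulose * 180/162
= 335.26 * 180/162
= 372.5111 g

372.5111 g


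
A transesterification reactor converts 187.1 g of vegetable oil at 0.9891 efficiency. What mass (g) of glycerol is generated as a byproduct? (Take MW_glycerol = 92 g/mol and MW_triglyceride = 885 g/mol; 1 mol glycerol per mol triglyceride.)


glycerol = oil * conv * (92/885)
= 187.1 * 0.9891 * 92 / 885
= 19.2379 g

19.2379 g


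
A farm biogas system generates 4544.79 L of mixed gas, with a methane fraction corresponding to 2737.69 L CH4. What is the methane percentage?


CH4% = V_CH4 / V_total * 100
= 2737.69 / 4544.79 * 100
= 60.2380%

60.2380%


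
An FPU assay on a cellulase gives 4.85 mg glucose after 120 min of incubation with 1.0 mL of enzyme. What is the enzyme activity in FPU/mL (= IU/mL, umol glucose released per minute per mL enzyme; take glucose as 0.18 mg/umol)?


Activity = glucose_mg / (0.18 mg/umol * V_mL * t_min)
= 4.85 / (0.18 * 1.0 * 120)
= 0.2245 FPU/mL

0.2245 FPU/mL


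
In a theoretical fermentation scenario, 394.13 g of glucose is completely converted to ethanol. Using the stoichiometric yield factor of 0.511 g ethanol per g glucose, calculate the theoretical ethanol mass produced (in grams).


Theoretical ethanol yield: m_EtOH = 0.511 * m_glucose
m_EtOH = 0.511 * 394.13 = 201.4004 g

201.4004 g


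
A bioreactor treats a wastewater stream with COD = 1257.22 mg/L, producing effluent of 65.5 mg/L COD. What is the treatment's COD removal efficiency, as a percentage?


eta = (COD_in - COD_out) / COD_in * 100
= (1257.22 - 65.5) / 1257.22 * 100
= 94.7901%

94.7901%


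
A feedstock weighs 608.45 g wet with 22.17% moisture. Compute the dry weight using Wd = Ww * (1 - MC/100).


Wd = Ww * (1 - MC/100)
= 608.45 * (1 - 22.17/100)
= 473.5566 g

473.5566 g


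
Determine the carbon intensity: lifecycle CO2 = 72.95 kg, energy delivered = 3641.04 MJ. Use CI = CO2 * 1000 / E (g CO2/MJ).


CI = CO2 * 1000 / E
= 72.95 * 1000 / 3641.04
= 20.0355 g CO2/MJ

20.0355 g CO2/MJ


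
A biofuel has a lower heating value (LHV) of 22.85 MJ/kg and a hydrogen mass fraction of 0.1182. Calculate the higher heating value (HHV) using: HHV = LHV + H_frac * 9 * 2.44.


HHV = LHV + H_frac * 9 * 2.44
= 22.85 + 0.1182 * 9 * 2.44
= 25.4457 MJ/kg

25.4457 MJ/kg


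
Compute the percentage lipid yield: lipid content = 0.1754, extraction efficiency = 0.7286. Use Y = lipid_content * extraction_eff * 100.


Y = lipid_content * extraction_eff * 100
= 0.1754 * 0.7286 * 100
= 12.7796%

12.7796%


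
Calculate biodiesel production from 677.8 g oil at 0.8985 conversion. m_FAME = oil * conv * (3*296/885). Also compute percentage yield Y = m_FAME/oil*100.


m_FAME = oil * conv * (3 * 296 / 885) = oil * conv * (888/885)
= 677.8 * 0.8985 * 888 / 885
= 611.0677 g
Y = m_FAME / oil * 100 = conv * (888/885) * 100
= 0.8985 * 888 / 885 * 100
= 90.15%

611.0677 g FAME; Y = 90.15%


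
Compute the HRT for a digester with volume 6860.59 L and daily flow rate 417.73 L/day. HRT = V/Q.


HRT = V / Q
= 6860.59 / 417.73
= 16.4235 days

16.4235 days


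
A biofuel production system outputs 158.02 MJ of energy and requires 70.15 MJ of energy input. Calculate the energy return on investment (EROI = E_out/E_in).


EROI = E_out / E_in
= 158.02 / 70.15
= 2.2526

2.2526


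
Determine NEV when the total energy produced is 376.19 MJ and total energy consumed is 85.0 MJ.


NEV = E_out - E_in
= 376.19 - 85.0
= 291.1900 MJ

291.1900 MJ


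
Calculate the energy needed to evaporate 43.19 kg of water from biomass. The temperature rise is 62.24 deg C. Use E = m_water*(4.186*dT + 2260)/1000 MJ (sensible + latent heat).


E = m_water * (4.186 * dT + 2260) / 1000
= 43.19 * (4.186 * 62.24 + 2260) / 1000
= 108.8620 MJ

108.8620 MJ


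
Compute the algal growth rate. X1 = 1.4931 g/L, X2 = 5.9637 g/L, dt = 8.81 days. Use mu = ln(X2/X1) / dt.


mu = ln(X2/X1) / dt
= ln(5.9637/1.4931) / 8.81
= 0.1572 per day

0.1572 per day


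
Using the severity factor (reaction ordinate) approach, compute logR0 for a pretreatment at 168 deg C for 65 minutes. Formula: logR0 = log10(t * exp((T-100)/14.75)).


logR0 = log10(t * exp((T - 100) / 14.75))
= log10(65 * exp((168 - 100) / 14.75))
= 3.8151

3.8151


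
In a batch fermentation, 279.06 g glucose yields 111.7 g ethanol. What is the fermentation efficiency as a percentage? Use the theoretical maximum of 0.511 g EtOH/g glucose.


Fermentation efficiency = (actual / (0.511 * glucose)) * 100
= (111.7 / (0.511 * 279.06)) * 100
= 78.3312%

78.3312%


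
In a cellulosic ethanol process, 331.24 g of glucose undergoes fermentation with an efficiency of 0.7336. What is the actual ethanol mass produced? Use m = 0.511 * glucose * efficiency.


Actual ethanol: m = 0.511 * 331.24 * 0.7336
m = 124.1718 g

124.1718 g


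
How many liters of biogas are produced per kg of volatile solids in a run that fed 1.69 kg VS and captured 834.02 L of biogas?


Y = V / VS
= 834.02 / 1.69
= 493.5030 L/kg VS

493.5030 L/kg VS


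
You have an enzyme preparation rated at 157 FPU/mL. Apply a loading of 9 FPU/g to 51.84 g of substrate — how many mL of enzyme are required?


V = dosage * m_sub / activity
V = 9 * 51.84 / 157
V = 2.9717 mL

2.9717 mL


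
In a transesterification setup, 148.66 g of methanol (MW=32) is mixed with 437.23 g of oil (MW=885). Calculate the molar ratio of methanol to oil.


Molar ratio = n_MeOH / n_oil = (MeOH/32) / (oil/885) = (MeOH * 885) / (32 * oil)
= (148.66 * 885) / (32 * 437.23)
= 9.4032

9.4032


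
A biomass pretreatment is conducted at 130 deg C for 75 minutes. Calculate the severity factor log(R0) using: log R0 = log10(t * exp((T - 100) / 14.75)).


logR0 = log10(t * exp((T - 100) / 14.75))
= log10(75 * exp((130 - 100) / 14.75))
= 2.7584

2.7584


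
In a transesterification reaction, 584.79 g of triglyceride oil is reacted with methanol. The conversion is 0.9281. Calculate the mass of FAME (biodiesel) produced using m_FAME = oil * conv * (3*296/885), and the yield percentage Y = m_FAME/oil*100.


m_FAME = oil * conv * (3 * 296 / 885) = oil * conv * (888/885)
= 584.79 * 0.9281 * 888 / 885
= 544.5834 g
Y = m_FAME / oil * 100 = conv * (888/885) * 100
= 0.9281 * 888 / 885 * 100
= 93.12%

544.5834 g FAME; Y = 93.12%


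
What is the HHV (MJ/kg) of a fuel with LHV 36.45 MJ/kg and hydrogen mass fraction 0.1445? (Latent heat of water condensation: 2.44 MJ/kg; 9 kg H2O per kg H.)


HHV = LHV + H_frac * 9 * 2.44
= 36.45 + 0.1445 * 9 * 2.44
= 39.6232 MJ/kg

39.6232 MJ/kg


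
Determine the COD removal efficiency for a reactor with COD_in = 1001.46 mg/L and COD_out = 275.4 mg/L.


eta = (COD_in - COD_out) / COD_in * 100
= (1001.46 - 275.4) / 1001.46 * 100
= 72.5001%

72.5001%


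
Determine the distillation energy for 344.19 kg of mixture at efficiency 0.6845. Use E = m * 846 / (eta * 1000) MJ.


E = m * 846 / (eta * 1000)
= 344.19 * 846 / (0.6845 * 1000)
= 425.3977 MJ

425.3977 MJ


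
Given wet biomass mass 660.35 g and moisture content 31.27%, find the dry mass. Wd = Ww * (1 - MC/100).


Wd = Ww * (1 - MC/100)
= 660.35 * (1 - 31.27/100)
= 453.8586 g

453.8586 g


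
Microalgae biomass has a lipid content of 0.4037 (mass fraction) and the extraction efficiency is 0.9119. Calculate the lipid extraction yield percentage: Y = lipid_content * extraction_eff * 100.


Y = lipid_content * extraction_eff * 100
= 0.4037 * 0.9119 * 100
= 36.8134%

36.8134%


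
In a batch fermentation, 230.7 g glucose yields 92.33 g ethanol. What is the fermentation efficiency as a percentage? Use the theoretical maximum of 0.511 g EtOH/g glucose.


Fermentation efficiency = (actual / (0.511 * glucose)) * 100
= (92.33 / (0.511 * 230.7)) * 100
= 78.3203%

78.3203%


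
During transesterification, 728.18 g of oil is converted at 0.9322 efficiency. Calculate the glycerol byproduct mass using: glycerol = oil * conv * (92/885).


glycerol = oil * conv * (92/885)
= 728.18 * 0.9322 * 92 / 885
= 70.5655 g

70.5655 g


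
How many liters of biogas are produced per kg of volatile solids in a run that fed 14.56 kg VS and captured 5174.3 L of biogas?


Y = V / VS
= 5174.3 / 14.56
= 355.3777 L/kg VS

355.3777 L/kg VS


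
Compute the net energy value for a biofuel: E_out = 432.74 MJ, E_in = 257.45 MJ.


NEV = E_out - E_in
= 432.74 - 257.45
= 175.2900 MJ

175.2900 MJ


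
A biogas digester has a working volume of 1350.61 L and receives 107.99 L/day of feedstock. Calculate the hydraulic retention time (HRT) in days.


HRT = V / Q
= 1350.61 / 107.99
= 12.5068 days

12.5068 days


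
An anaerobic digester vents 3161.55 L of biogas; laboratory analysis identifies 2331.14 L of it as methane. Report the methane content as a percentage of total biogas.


CH4% = V_CH4 / V_total * 100
= 2331.14 / 3161.55 * 100
= 73.7341%

73.7341%


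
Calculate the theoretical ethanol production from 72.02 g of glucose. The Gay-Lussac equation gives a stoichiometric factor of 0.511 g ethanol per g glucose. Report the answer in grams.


Theoretical ethanol yield: m_EtOH = 0.511 * m_glucose
m_EtOH = 0.511 * 72.02 = 36.8022 g

36.8022 g


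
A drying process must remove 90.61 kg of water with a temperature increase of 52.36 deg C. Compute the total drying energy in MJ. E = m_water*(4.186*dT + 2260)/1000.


E = m_water * (4.186 * dT + 2260) / 1000
= 90.61 * (4.186 * 52.36 + 2260) / 1000
= 224.6384 MJ

224.6384 MJ


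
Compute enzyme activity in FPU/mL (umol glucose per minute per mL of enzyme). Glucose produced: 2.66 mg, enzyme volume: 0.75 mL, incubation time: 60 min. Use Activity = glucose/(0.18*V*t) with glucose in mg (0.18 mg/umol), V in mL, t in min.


Activity = glucose_mg / (0.18 mg/umol * V_mL * t_min)
= 2.66 / (0.18 * 0.75 * 60)
= 0.3284 FPU/mL

0.3284 FPU/mL


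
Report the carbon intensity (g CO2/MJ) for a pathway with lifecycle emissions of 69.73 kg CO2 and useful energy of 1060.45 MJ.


CI = CO2 * 1000 / E
= 69.73 * 1000 / 1060.45
= 65.7551 g CO2/MJ

65.7551 g CO2/MJ


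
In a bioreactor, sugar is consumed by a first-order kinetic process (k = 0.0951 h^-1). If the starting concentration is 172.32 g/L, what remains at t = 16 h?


S = S0 * exp(-k * t)
S = 172.32 * exp(-0.0951 * 16)
S = 37.6282 g/L

37.6282 g/L


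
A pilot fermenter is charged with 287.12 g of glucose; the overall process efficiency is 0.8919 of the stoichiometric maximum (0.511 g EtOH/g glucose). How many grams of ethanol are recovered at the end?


Actual ethanol: m = 0.511 * 287.12 * 0.8919
m = 130.8581 g

130.8581 g


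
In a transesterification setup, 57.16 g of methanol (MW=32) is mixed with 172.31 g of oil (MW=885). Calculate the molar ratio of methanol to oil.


Molar ratio = n_MeOH / n_oil = (MeOH/32) / (oil/885) = (MeOH * 885) / (32 * oil)
= (57.16 * 885) / (32 * 172.31)
= 9.1743

9.1743


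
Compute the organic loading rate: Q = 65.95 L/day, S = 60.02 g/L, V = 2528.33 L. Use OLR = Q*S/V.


OLR = Q * S / V
= 65.95 * 60.02 / 2528.33
= 1.5656 g/L/day

1.5656 g/L/day


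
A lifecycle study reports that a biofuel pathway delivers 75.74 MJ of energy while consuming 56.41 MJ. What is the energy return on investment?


EROI = E_out / E_in
= 75.74 / 56.41
= 1.3427

1.3427


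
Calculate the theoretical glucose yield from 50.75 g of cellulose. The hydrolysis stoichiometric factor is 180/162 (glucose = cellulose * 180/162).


glucose = cellulose * 180/162
= 50.75 * 180/162
= 56.3889 g

56.3889 g


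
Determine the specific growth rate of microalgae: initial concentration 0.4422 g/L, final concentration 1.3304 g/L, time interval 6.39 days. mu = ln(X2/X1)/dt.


mu = ln(X2/X1) / dt
= ln(1.3304/0.4422) / 6.39
= 0.1724 per day

0.1724 per day


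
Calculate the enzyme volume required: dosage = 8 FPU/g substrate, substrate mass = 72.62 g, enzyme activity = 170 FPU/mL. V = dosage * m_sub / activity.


V = dosage * m_sub / activity
V = 8 * 72.62 / 170
V = 3.4174 mL

3.4174 mL


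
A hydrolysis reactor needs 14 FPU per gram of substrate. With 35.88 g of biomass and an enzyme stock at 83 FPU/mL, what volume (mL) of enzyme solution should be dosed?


V = dosage * m_sub / activity
V = 14 * 35.88 / 83
V = 6.0520 mL

6.0520 mL


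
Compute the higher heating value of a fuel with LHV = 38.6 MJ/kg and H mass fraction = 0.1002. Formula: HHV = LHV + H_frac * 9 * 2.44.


HHV = LHV + H_frac * 9 * 2.44
= 38.6 + 0.1002 * 9 * 2.44
= 40.8004 MJ/kg

40.8004 MJ/kg


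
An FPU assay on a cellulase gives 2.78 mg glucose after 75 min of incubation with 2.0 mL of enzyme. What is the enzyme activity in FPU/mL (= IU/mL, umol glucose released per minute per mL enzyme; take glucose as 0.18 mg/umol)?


Activity = glucose_mg / (0.18 mg/umol * V_mL * t_min)
= 2.78 / (0.18 * 2.0 * 75)
= 0.1030 FPU/mL

0.1030 FPU/mL


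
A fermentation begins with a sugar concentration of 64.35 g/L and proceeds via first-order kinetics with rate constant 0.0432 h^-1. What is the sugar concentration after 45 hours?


S = S0 * exp(-k * t)
S = 64.35 * exp(-0.0432 * 45)
S = 9.2104 g/L

9.2104 g/L


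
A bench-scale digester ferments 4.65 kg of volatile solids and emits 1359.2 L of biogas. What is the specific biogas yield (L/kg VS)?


Y = V / VS
= 1359.2 / 4.65
= 292.3011 L/kg VS

292.3011 L/kg VS


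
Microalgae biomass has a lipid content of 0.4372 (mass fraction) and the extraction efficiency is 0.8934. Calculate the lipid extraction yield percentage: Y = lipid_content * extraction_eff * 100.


Y = lipid_content * extraction_eff * 100
= 0.4372 * 0.8934 * 100
= 39.0594%

39.0594%


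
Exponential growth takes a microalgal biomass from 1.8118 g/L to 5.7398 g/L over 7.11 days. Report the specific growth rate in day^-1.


mu = ln(X2/X1) / dt
= ln(5.7398/1.8118) / 7.11
= 0.1622 per day

0.1622 per day


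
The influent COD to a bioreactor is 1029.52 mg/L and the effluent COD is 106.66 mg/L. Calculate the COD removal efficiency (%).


eta = (COD_in - COD_out) / COD_in * 100
= (1029.52 - 106.66) / 1029.52 * 100
= 89.6398%

89.6398%


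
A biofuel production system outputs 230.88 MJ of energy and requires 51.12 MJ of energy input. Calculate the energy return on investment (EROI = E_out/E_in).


EROI = E_out / E_in
= 230.88 / 51.12
= 4.5164

4.5164


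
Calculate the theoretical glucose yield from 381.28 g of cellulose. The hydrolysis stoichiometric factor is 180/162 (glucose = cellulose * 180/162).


glucose = cellulose * 180/162
= 381.28 * 180/162
= 423.6444 g

423.6444 g


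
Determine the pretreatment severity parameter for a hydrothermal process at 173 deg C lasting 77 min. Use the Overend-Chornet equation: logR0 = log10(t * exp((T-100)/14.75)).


logR0 = log10(t * exp((T - 100) / 14.75))
= log10(77 * exp((173 - 100) / 14.75))
= 4.0359

4.0359


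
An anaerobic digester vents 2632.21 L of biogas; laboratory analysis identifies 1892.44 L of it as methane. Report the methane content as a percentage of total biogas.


CH4% = V_CH4 / V_total * 100
= 1892.44 / 2632.21 * 100
= 71.8955%

71.8955%


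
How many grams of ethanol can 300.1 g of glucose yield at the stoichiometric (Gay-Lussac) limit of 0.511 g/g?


Theoretical ethanol yield: m_EtOH = 0.511 * m_glucose
m_EtOH = 0.511 * 300.1 = 153.3511 g

153.3511 g


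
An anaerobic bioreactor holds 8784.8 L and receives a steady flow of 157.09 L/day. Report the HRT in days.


HRT = V / Q
= 8784.8 / 157.09
= 55.9221 days

55.9221 days


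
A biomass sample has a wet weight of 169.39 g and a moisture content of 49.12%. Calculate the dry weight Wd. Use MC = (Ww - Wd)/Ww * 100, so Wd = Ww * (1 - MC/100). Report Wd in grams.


Wd = Ww * (1 - MC/100)
= 169.39 * (1 - 49.12/100)
= 86.1856 g

86.1856 g


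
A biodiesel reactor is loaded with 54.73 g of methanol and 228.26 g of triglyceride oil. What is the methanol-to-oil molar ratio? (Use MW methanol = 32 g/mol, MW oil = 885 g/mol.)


Molar ratio = n_MeOH / n_oil = (MeOH/32) / (oil/885) = (MeOH * 885) / (32 * oil)
= (54.73 * 885) / (32 * 228.26)
= 6.6312

6.6312


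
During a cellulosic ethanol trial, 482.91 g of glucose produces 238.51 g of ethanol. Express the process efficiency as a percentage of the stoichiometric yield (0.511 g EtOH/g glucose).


Fermentation efficiency = (actual / (0.511 * glucose)) * 100
= (238.51 / (0.511 * 482.91)) * 100
= 96.6539%

96.6539%


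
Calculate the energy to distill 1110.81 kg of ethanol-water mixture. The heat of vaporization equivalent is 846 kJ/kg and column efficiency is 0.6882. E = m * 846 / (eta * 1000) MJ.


E = m * 846 / (eta * 1000)
= 1110.81 * 846 / (0.6882 * 1000)
= 1365.5119 MJ

1365.5119 MJ


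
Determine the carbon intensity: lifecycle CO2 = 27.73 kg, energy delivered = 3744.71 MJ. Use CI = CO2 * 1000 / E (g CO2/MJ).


CI = CO2 * 1000 / E
= 27.73 * 1000 / 3744.71
= 7.4051 g CO2/MJ

7.4051 g CO2/MJ


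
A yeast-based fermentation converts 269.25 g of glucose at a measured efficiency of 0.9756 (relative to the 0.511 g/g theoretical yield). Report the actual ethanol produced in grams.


Actual ethanol: m = 0.511 * 269.25 * 0.9756
m = 134.2296 g

134.2296 g


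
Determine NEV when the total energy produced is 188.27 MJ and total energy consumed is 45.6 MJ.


NEV = E_out - E_in
= 188.27 - 45.6
= 142.6700 MJ

142.6700 MJ


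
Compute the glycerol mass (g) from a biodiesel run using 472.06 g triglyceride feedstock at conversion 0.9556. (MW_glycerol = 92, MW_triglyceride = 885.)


glycerol = oil * conv * (92/885)
= 472.06 * 0.9556 * 92 / 885
= 46.8941 g

46.8941 g


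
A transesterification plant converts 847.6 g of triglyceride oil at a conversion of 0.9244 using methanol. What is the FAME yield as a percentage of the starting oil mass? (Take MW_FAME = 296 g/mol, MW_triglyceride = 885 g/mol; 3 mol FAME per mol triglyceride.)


m_FAME = oil * conv * (3 * 296 / 885) = oil * conv * (888/885)
= 847.6 * 0.9244 * 888 / 885
= 786.1774 g
Y = m_FAME / oil * 100 = conv * (888/885) * 100
= 0.9244 * 888 / 885 * 100
= 92.75%

92.75%


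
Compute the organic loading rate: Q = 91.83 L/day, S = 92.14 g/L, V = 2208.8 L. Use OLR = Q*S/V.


OLR = Q * S / V
= 91.83 * 92.14 / 2208.8
= 3.8307 g/L/day

3.8307 g/L/day


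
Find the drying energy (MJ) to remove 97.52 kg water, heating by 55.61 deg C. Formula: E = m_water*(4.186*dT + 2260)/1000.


E = m_water * (4.186 * dT + 2260) / 1000
= 97.52 * (4.186 * 55.61 + 2260) / 1000
= 243.0962 MJ

243.0962 MJ


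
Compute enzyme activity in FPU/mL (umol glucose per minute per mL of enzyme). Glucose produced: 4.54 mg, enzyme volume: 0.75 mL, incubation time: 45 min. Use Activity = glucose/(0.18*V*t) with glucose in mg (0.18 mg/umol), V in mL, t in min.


Activity = glucose_mg / (0.18 mg/umol * V_mL * t_min)
= 4.54 / (0.18 * 0.75 * 45)
= 0.7473 FPU/mL

0.7473 FPU/mL


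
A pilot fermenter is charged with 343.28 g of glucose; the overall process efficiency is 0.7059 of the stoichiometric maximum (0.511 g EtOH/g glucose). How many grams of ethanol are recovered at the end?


Actual ethanol: m = 0.511 * 343.28 * 0.7059
m = 123.8262 g

123.8262 g


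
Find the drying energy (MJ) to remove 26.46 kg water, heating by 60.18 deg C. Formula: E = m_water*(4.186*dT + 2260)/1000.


E = m_water * (4.186 * dT + 2260) / 1000
= 26.46 * (4.186 * 60.18 + 2260) / 1000
= 66.4652 MJ

66.4652 MJ


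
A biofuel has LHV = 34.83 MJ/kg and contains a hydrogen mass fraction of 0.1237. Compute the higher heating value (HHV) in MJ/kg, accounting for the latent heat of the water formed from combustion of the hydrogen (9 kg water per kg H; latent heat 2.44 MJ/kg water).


HHV = LHV + H_frac * 9 * 2.44
= 34.83 + 0.1237 * 9 * 2.44
= 37.5465 MJ/kg

37.5465 MJ/kg


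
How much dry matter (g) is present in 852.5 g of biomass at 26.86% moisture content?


Wd = Ww * (1 - MC/100)
= 852.5 * (1 - 26.86/100)
= 623.5185 g

623.5185 g


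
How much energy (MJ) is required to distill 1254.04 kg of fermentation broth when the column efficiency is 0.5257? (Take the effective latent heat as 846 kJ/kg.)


E = m * 846 / (eta * 1000)
= 1254.04 * 846 / (0.5257 * 1000)
= 2018.1051 MJ

2018.1051 MJ


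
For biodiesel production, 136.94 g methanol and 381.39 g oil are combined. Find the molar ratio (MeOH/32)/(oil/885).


Molar ratio = n_MeOH / n_oil = (MeOH/32) / (oil/885) = (MeOH * 885) / (32 * oil)
= (136.94 * 885) / (32 * 381.39)
= 9.9301

9.9301


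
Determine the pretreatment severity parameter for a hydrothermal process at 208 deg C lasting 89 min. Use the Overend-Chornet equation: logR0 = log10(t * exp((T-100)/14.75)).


logR0 = log10(t * exp((T - 100) / 14.75))
= log10(89 * exp((208 - 100) / 14.75))
= 5.1293

5.1293


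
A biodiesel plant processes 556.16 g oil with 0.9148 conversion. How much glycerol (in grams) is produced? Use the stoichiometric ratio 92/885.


glycerol = oil * conv * (92/885)
= 556.16 * 0.9148 * 92 / 885
= 52.8896 g

52.8896 g
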